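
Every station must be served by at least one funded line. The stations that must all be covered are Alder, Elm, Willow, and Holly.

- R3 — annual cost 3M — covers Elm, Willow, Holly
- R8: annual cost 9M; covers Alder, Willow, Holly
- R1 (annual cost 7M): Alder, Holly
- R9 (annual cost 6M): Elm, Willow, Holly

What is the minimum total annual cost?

10

Choose R3 and R1: together they cover Alder, Elm, Willow, Holly — every station.
Total annual cost: 3 + 7 = 10.
No cover costs less than 10.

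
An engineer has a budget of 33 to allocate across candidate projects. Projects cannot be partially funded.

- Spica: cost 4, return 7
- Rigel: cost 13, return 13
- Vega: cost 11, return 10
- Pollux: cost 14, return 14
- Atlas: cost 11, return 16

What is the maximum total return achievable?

37

This is an integer program with binary decision variables.
Take Spica, Pollux, and Atlas: cost 4 + 14 + 11 = 29 ≤ 33, return 7 + 14 + 16 = 37.
No other feasible combination does better.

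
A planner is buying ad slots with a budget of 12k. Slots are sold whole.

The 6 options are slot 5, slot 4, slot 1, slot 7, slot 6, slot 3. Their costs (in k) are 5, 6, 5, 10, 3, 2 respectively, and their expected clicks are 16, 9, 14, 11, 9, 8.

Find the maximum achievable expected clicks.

This is an integer program with binary decision variables.
Allowing fractional choices, the relaxed optimum would be about 38.6, but ad slots are indivisible.
slot 1 + slot 6 + slot 3: cost 5 + 3 + 2 = 10 ≤ 12, expected clicks 14 + 9 + 8 = 31.
slot 5 + slot 1 + slot 3: cost 5 + 5 + 2 = 12 ≤ 12, expected clicks 16 + 14 + 8 = 38.
slot 5 + slot 6 + slot 3: cost 5 + 3 + 2 = 10 ≤ 12, expected clicks 16 + 9 + 8 = 33.
Best is slot 5, slot 1, and slot 3 with total expected clicks 38.

38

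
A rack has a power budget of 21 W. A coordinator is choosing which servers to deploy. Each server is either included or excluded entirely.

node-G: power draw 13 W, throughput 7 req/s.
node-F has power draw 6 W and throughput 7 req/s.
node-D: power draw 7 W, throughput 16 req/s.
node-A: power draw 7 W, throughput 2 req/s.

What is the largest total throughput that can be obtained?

25

Take node-F, node-D, and node-A: power draw 6 + 7 + 7 = 20 ≤ 21, throughput 7 + 16 + 2 = 25.
No other feasible combination does better.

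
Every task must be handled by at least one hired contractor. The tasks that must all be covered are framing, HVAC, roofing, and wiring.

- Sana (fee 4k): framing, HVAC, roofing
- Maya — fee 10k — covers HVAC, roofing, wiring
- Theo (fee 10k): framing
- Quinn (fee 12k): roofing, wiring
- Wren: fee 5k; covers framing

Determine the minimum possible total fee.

14

Choose Sana and Maya: together they cover framing, HVAC, roofing, wiring — every task.
Total fee: 4 + 10 = 14.
No cover costs less than 14.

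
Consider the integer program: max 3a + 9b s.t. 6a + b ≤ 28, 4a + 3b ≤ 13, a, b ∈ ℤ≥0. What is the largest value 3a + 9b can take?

(a,b)=(0,4): 6·0+1·4=4≤28, 4·0+3·4=12≤13, objective 36.
(a,b)=(1,3): 6·1+1·3=9≤28, 4·1+3·3=13≤13, objective 30.
(a,b)=(0,3): 6·0+1·3=3≤28, 4·0+3·3=9≤13, objective 27.
Maximum is 36 at (a,b)=(0,4).

36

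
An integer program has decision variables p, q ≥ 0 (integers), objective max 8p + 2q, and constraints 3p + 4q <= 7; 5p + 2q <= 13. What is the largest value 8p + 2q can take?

16

The continuous relaxation peaks at (2.33, 0) with value 18.67; rounding to a feasible lattice point costs some objective.
(p,q)=(2,0): 3·2+4·0=6≤7, 5·2+2·0=10≤13, objective 16.
(p,q)=(1,1): 3·1+4·1=7≤7, 5·1+2·1=7≤13, objective 10.
(p,q)=(1,0): 3·1+4·0=3≤7, 5·1+2·0=5≤13, objective 8.
The best lattice point is (2,0), giving 16.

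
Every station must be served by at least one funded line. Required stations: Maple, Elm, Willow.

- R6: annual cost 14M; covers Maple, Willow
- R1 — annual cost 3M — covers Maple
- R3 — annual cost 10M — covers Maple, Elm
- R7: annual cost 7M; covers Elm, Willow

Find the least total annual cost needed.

10

This is a weighted set-cover instance.
Choose R1 and R7: together they cover Maple, Elm, Willow — every station.
Total annual cost: 3 + 7 = 10.
No cover costs less than 10.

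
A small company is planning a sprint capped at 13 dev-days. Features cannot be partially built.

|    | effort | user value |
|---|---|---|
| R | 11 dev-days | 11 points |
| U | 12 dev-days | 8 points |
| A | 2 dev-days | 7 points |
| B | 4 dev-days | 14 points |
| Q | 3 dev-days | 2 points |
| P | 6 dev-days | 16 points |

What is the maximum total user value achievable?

This is a 0-1 knapsack instance.
B + P: effort 4 + 6 = 10 ≤ 13, user value 14 + 16 = 30.
B + Q + P: effort 4 + 3 + 6 = 13 ≤ 13, user value 14 + 2 + 16 = 32.
A + B + P: effort 2 + 4 + 6 = 12 ≤ 13, user value 7 + 14 + 16 = 37.
Best is A, B, and P with total user value 37.

37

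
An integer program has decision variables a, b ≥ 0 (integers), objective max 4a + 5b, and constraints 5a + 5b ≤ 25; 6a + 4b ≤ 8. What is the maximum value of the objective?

10

(a,b)=(0,2) is feasible, giving 10.
(a,b)=(0,1) is feasible, giving 5.
Maximum is 10 at (a,b)=(0,2).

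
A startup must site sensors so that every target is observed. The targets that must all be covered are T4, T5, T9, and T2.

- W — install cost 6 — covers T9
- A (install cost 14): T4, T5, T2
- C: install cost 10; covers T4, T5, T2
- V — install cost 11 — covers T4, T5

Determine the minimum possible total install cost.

Choose W and C: together they cover T4, T5, T9, T2 — every target.
Total install cost: 6 + 10 = 16.
No cover costs less than 16.

16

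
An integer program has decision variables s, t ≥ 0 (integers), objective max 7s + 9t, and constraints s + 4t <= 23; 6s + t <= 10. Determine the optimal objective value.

45

Relaxing integrality, the LP optimum is 55.26 at (s,t) = (0.739, 5.57), which is not an integer point.
(s,t)=(0,5): 1·0+4·5=20≤23, 6·0+1·5=5≤10, objective 45.
(s,t)=(1,4): 1·1+4·4=17≤23, 6·1+1·4=10≤10, objective 43.
(s,t)=(0,4): 1·0+4·4=16≤23, 6·0+1·4=4≤10, objective 36.
The best lattice point is (0,5), giving 45.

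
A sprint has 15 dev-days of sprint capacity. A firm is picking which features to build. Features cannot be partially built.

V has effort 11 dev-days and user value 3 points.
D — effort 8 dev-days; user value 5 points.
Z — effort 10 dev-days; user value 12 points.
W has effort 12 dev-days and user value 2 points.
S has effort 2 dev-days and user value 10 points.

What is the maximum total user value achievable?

22

Allowing fractional choices, the relaxed optimum would be about 23.9, but features are indivisible.
Z + S: effort 10 + 2 = 12 ≤ 15, user value 12 + 10 = 22.
D + S: effort 8 + 2 = 10 ≤ 15, user value 5 + 10 = 15.
V + S: effort 11 + 2 = 13 ≤ 15, user value 3 + 10 = 13.
Best is Z and S with total user value 22.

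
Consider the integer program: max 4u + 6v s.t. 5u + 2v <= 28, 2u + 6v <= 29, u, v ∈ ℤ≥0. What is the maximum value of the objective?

34

The continuous relaxation peaks at (4.23, 3.42) with value 37.46; rounding to a feasible lattice point costs some objective.
(u,v)=(4,3): 5·4+2·3=26≤28, 2·4+6·3=26≤29, objective 34.
(u,v)=(3,3): 5·3+2·3=21≤28, 2·3+6·3=24≤29, objective 30.
(u,v)=(4,2): 5·4+2·2=24≤28, 2·4+6·2=20≤29, objective 28.
No feasible integer point exceeds 34.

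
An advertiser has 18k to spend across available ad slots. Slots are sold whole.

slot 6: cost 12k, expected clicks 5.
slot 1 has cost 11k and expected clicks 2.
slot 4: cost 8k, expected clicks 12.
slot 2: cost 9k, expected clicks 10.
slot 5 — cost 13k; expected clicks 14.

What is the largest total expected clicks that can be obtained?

22

Treat it as a binary knapsack problem.
slot 4 + slot 2: cost 8 + 9 = 17 ≤ 18, expected clicks 12 + 10 = 22.
slot 5: cost 13 ≤ 18, expected clicks 14.
Best is slot 4 and slot 2 with total expected clicks 22.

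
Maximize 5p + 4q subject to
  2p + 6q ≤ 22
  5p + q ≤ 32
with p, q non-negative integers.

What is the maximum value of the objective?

Relaxing integrality, the LP optimum is 36.93 at (p,q) = (6.07, 1.64), which is not an integer point.
(p,q)=(6,1): 2·6+6·1=18≤22, 5·6+1·1=31≤32, objective 34.
(p,q)=(5,2): 2·5+6·2=22≤22, 5·5+1·2=27≤32, objective 33.
(p,q)=(6,0): 2·6+6·0=12≤22, 5·6+1·0=30≤32, objective 30.
(p,q)=(5,1): 2·5+6·1=16≤22, 5·5+1·1=26≤32, objective 29.
No feasible integer point exceeds 34.

34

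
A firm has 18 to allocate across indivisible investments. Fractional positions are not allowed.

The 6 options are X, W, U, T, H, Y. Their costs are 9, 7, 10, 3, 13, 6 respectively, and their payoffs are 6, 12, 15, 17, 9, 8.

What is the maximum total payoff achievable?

Allowing fractional choices, the relaxed optimum would be about 41.0, but investments are indivisible.
W + T + Y: cost 7 + 3 + 6 = 16 ≤ 18, payoff 12 + 17 + 8 = 37.
U + T: cost 10 + 3 = 13 ≤ 18, payoff 15 + 17 = 32.
X + T + Y: cost 9 + 3 + 6 = 18 ≤ 18, payoff 6 + 17 + 8 = 31.
Best is W, T, and Y with total payoff 37.

37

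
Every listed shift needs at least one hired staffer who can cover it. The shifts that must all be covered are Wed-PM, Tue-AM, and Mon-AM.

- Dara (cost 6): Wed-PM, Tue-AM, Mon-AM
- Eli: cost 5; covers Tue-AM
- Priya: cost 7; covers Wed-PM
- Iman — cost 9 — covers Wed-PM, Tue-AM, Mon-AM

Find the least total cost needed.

Dara alone covers Wed-PM, Tue-AM, Mon-AM — every shift.
Total cost: 6.

6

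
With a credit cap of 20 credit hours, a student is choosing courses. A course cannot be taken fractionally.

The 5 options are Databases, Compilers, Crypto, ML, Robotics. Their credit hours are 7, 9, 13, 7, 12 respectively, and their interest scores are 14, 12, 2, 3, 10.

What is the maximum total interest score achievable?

26

Allowing fractional choices, the relaxed optimum would be about 29.3, but courses are indivisible.
Databases + Compilers: credit hours 7 + 9 = 16 ≤ 20, interest score 14 + 12 = 26.
Databases + Robotics: credit hours 7 + 12 = 19 ≤ 20, interest score 14 + 10 = 24.
Best is Databases and Compilers with total interest score 26.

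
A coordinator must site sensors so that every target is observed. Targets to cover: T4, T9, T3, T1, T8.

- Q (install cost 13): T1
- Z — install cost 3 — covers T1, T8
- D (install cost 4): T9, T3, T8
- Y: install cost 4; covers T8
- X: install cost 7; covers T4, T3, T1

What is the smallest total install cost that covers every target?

The greedy cost-per-new-target heuristic would pick D, Z, and X for 14, but a cheaper cover exists.
Choose D and X: together they cover T4, T9, T3, T1, T8 — every target.
Total install cost: 4 + 7 = 11.
No cover costs less than 11.

11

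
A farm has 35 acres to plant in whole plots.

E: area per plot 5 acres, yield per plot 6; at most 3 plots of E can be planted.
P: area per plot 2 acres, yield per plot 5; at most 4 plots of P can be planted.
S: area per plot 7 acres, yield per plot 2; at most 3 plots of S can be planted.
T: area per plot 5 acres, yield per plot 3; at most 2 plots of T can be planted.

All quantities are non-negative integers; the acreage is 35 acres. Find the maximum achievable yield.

44

3×E, 4×P, and 2×T: area 33 ≤ 35, yield 3·6 + 4·5 + 2·3 = 44.
3×E, 4×P, 1×S, and 1×T: area 35 ≤ 35, yield 3·6 + 4·5 + 1·2 + 1·3 = 43.
Best is 44.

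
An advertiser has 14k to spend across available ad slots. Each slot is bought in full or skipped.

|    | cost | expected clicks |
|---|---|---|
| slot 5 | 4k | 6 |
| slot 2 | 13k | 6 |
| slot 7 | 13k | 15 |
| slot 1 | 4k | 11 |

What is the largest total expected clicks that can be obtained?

17

Treat it as a binary knapsack problem.
slot 1: cost 4 ≤ 14, expected clicks 11.
slot 5 + slot 1: cost 4 + 4 = 8 ≤ 14, expected clicks 6 + 11 = 17.
slot 7: cost 13 ≤ 14, expected clicks 15.
Best is slot 5 and slot 1 with total expected clicks 17.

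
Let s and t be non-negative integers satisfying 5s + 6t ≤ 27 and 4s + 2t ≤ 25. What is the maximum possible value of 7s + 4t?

(s,t)=(5,0) is feasible, giving 35.
(s,t)=(4,1) is feasible, giving 32.
(s,t)=(4,0) is feasible, giving 28.
Maximum is 35 at (s,t)=(5,0).

35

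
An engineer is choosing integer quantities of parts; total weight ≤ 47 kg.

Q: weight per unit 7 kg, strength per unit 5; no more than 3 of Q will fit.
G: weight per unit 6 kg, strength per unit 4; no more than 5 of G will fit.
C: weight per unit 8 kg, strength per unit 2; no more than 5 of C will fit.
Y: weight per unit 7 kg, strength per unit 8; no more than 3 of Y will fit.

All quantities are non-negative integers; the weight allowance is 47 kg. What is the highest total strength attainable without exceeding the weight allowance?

1×Q, 3×G, and 3×Y: weight 46 ≤ 47, strength 1·5 + 3·4 + 3·8 = 41.
2×Q, 2×G, and 3×Y: weight 47 ≤ 47, strength 2·5 + 2·4 + 3·8 = 42.
Best is 42.

42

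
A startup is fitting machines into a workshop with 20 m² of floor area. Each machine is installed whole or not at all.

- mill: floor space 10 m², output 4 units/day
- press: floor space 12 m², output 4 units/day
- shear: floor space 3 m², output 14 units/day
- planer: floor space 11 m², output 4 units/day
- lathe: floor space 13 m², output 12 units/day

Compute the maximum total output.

mill + shear: floor space 10 + 3 = 13 ≤ 20, output 4 + 14 = 18.
shear + lathe: floor space 3 + 13 = 16 ≤ 20, output 14 + 12 = 26.
Best is shear and lathe with total output 26.

26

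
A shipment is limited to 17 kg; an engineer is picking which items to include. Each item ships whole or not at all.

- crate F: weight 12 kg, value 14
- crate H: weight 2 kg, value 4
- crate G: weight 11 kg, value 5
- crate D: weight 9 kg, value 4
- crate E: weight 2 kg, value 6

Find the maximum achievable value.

24

Allowing fractional choices, the relaxed optimum would be about 24.5, but items are indivisible.
crate F + crate E: weight 12 + 2 = 14 ≤ 17, value 14 + 6 = 20.
crate F + crate H + crate E: weight 12 + 2 + 2 = 16 ≤ 17, value 14 + 4 + 6 = 24.
Best is crate F, crate H, and crate E with total value 24.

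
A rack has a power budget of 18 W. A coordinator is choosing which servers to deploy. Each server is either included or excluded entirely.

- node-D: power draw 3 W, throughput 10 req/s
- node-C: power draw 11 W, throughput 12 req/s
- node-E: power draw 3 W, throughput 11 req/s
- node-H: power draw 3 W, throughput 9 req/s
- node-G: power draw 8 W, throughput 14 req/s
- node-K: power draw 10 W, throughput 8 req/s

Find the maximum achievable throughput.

44

node-D + node-E + node-H + node-G: power draw 3 + 3 + 3 + 8 = 17 ≤ 18, throughput 10 + 11 + 9 + 14 = 44.
node-E + node-H + node-G: power draw 3 + 3 + 8 = 14 ≤ 18, throughput 11 + 9 + 14 = 34.
node-D + node-E + node-G: power draw 3 + 3 + 8 = 14 ≤ 18, throughput 10 + 11 + 14 = 35.
Best is node-D, node-E, node-H, and node-G with total throughput 44.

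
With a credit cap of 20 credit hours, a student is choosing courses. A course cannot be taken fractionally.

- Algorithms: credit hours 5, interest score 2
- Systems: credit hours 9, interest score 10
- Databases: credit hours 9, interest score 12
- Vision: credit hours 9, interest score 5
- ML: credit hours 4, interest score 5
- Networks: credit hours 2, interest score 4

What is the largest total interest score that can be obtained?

26

Take Systems, Databases, and Networks: credit hours 9 + 9 + 2 = 20 ≤ 20, interest score 10 + 12 + 4 = 26.
No other feasible combination does better.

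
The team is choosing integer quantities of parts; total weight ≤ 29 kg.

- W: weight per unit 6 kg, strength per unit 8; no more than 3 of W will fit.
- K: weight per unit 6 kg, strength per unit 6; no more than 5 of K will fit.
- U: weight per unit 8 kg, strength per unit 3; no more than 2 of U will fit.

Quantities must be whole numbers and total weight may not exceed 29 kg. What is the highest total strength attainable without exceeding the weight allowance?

30

W has the best ratio (8/6); taking only W gives at most 3×8 = 24 (stopped by the supply cap of 3).
Mixing does better — 3×W and 1×K: weight 24 ≤ 29, strength 3·8 + 1·6 = 30.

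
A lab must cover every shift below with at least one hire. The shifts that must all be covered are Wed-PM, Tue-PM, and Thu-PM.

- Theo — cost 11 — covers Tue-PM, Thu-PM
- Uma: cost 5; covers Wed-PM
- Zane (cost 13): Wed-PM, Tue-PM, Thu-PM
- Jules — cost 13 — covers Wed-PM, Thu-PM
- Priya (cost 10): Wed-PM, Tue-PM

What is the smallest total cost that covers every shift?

13

Zane alone covers Wed-PM, Tue-PM, Thu-PM — every shift.
Total cost: 13.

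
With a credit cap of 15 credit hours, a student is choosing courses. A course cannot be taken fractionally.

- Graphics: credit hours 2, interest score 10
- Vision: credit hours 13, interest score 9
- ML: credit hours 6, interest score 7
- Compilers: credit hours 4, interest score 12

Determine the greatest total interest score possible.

Allowing fractional choices, the relaxed optimum would be about 31.1, but courses are indivisible.
Graphics + ML + Compilers: credit hours 2 + 6 + 4 = 12 ≤ 15, interest score 10 + 7 + 12 = 29.
Graphics + Compilers: credit hours 2 + 4 = 6 ≤ 15, interest score 10 + 12 = 22.
Best is Graphics, ML, and Compilers with total interest score 29.

29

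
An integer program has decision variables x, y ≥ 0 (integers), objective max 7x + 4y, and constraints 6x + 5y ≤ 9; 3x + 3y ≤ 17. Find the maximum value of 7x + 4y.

7

Relaxing integrality, the LP optimum is 10.50 at (x,y) = (1.5, 0), which is not an integer point.
(x,y)=(1,0): 6·1+5·0=6≤9, 3·1+3·0=3≤17, objective 7.
(x,y)=(0,1): 6·0+5·1=5≤9, 3·0+3·1=3≤17, objective 4.
(x,y)=(0,0): 6·0+5·0=0≤9, 3·0+3·0=0≤17, objective 0.
The best lattice point is (1,0), giving 7.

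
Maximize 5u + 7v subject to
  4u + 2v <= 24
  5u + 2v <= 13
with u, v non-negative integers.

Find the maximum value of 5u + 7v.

The continuous relaxation peaks at (0, 6.5) with value 45.50; rounding to a feasible lattice point costs some objective.
(u,v)=(0,6): 4·0+2·6=12≤24, 5·0+2·6=12≤13, objective 42.
(u,v)=(0,5): 4·0+2·5=10≤24, 5·0+2·5=10≤13, objective 35.
The best lattice point is (0,6), giving 42.

42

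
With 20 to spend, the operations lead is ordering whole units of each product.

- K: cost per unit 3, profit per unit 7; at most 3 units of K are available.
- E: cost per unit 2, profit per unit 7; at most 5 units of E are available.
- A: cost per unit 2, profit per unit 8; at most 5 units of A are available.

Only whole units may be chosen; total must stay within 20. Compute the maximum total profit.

4×E and 5×A: cost 18 ≤ 20, profit 4·7 + 5·8 = 68.
5×E and 5×A: cost 20 ≤ 20, profit 5·7 + 5·8 = 75.
Best is 75.

75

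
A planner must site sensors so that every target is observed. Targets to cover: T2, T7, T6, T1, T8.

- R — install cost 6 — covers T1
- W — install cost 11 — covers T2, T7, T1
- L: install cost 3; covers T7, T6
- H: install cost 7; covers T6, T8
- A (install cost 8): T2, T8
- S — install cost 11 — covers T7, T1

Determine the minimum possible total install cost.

This is a weighted set-cover instance.
Choose R, L, and A: together they cover T2, T7, T6, T1, T8 — every target.
Total install cost: 6 + 3 + 8 = 17.
No cover costs less than 17.

17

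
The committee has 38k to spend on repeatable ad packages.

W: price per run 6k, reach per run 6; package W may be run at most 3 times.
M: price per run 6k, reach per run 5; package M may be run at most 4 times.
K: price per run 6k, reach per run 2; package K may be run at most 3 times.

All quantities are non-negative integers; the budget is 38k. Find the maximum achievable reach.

33

This is a bounded integer knapsack.
Take 3×W and 3×M: price 36 ≤ 38, reach 3·6 + 3·5 = 33.
W has the best ratio (6/6) and is taken to its limit of 3; remaining capacity is filled optimally with the others.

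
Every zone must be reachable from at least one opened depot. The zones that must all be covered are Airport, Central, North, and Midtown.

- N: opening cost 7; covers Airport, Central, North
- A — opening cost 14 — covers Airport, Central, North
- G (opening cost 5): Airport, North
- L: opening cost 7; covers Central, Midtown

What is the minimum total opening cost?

This is an integer covering problem.
The greedy cost-per-new-zone heuristic would pick N and L for 14, but a cheaper cover exists.
Choose G and L: together they cover Airport, Central, North, Midtown — every zone.
Total opening cost: 5 + 7 = 12.
No cover costs less than 12.

12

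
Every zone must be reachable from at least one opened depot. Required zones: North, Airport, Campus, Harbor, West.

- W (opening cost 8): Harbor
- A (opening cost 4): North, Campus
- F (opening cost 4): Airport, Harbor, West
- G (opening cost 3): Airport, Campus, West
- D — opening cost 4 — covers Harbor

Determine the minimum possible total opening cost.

8

The greedy cost-per-new-zone heuristic would pick G, A, and F for 11, but a cheaper cover exists.
Choose A and F: together they cover North, Airport, Campus, Harbor, West — every zone.
Total opening cost: 4 + 4 = 8.
No cover costs less than 8.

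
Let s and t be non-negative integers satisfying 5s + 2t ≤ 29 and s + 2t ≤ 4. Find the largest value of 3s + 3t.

12

(s,t)=(4,0): 5·4+2·0=20≤29, 1·4+2·0=4≤4, objective 12.
(s,t)=(3,0): 5·3+2·0=15≤29, 1·3+2·0=3≤4, objective 9.
Maximum is 12 at (s,t)=(4,0).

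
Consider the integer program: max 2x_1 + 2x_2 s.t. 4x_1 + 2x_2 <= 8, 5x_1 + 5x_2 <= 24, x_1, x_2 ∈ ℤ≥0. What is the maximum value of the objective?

(x_1,x_2)=(0,4): 4·0+2·4=8≤8, 5·0+5·4=20≤24, objective 8.
(x_1,x_2)=(0,3): 4·0+2·3=6≤8, 5·0+5·3=15≤24, objective 6.
No feasible integer point exceeds 8.

8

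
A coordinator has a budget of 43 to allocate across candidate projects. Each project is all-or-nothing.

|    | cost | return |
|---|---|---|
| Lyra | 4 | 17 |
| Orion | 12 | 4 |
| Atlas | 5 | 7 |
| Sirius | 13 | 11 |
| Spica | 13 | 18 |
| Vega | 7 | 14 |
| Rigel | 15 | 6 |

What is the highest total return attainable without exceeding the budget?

Take Lyra, Atlas, Sirius, Spica, and Vega: cost 4 + 5 + 13 + 13 + 7 = 42 ≤ 43, return 17 + 7 + 11 + 18 + 14 = 67.
No other feasible combination does better.

67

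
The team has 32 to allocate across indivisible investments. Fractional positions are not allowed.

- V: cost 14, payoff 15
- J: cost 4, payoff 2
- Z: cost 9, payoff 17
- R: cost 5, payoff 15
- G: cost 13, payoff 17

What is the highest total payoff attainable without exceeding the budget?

This is a 0-1 knapsack instance.
Z + R + G: cost 9 + 5 + 13 = 27 ≤ 32, payoff 17 + 15 + 17 = 49.
J + Z + R + G: cost 4 + 9 + 5 + 13 = 31 ≤ 32, payoff 2 + 17 + 15 + 17 = 51.
V + J + Z + R: cost 14 + 4 + 9 + 5 = 32 ≤ 32, payoff 15 + 2 + 17 + 15 = 49.
Best is J, Z, R, and G with total payoff 51.

51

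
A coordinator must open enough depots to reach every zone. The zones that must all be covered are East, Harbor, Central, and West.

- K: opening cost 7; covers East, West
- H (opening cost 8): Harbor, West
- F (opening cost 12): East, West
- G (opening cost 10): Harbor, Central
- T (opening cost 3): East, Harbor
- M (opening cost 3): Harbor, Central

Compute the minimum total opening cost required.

10

Choose K and M: together they cover East, Harbor, Central, West — every zone.
Total opening cost: 7 + 3 = 10.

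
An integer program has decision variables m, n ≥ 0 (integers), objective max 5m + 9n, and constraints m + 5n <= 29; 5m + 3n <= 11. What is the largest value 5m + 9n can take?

27

The continuous relaxation peaks at (0, 3.67) with value 33.00; rounding to a feasible lattice point costs some objective.
(m,n)=(0,3): 1·0+5·3=15≤29, 5·0+3·3=9≤11, objective 27.
(m,n)=(1,2): 1·1+5·2=11≤29, 5·1+3·2=11≤11, objective 23.
(m,n)=(0,2): 1·0+5·2=10≤29, 5·0+3·2=6≤11, objective 18.
Maximum is 27 at (m,n)=(0,3).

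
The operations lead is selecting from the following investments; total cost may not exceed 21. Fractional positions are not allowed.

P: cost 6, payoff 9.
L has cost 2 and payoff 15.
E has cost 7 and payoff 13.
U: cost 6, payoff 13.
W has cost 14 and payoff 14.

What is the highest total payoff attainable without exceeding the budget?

This is an integer program with binary decision variables.
Take P, L, E, and U: cost 6 + 2 + 7 + 6 = 21 ≤ 21, payoff 9 + 15 + 13 + 13 = 50.
No other feasible combination does better.

50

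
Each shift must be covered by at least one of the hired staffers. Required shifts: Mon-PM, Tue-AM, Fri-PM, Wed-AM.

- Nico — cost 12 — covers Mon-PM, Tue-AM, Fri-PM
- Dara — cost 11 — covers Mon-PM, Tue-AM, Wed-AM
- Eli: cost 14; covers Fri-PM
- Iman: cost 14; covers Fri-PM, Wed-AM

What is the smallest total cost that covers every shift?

23

Choose Nico and Dara: together they cover Mon-PM, Tue-AM, Fri-PM, Wed-AM — every shift.
Total cost: 12 + 11 = 23.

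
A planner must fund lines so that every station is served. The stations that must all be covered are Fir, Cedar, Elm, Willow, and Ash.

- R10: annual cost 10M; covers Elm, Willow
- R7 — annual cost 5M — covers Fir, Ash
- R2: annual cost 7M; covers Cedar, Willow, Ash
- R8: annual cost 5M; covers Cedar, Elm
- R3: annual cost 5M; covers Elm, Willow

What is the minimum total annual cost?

The greedy cost-per-new-station heuristic would pick R2, R7, and R8 for 17, but a cheaper cover exists.
Choose R7, R8, and R3: together they cover Fir, Cedar, Elm, Willow, Ash — every station.
Total annual cost: 5 + 5 + 5 = 15.
No cover costs less than 15.

15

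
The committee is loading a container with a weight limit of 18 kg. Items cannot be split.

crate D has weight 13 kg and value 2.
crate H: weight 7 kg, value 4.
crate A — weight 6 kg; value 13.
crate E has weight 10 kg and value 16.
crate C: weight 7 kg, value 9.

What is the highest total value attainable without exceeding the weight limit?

29

Allowing fractional choices, the relaxed optimum would be about 31.6, but items are indivisible.
crate E + crate C: weight 10 + 7 = 17 ≤ 18, value 16 + 9 = 25.
crate A + crate C: weight 6 + 7 = 13 ≤ 18, value 13 + 9 = 22.
crate A + crate E: weight 6 + 10 = 16 ≤ 18, value 13 + 16 = 29.
Best is crate A and crate E with total value 29.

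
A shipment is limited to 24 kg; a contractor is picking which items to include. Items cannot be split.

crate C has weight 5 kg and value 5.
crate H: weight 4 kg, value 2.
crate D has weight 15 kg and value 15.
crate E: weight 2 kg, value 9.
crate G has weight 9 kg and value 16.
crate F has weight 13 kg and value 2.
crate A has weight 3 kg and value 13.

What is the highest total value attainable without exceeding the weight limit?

Treat it as a binary knapsack problem.
Allowing fractional choices, the relaxed optimum would be about 48.0, but items are indivisible.
crate C + crate E + crate G + crate A: weight 5 + 2 + 9 + 3 = 19 ≤ 24, value 5 + 9 + 16 + 13 = 43.
crate C + crate H + crate E + crate G + crate A: weight 5 + 4 + 2 + 9 + 3 = 23 ≤ 24, value 5 + 2 + 9 + 16 + 13 = 45.
Best is crate C, crate H, crate E, crate G, and crate A with total value 45.

45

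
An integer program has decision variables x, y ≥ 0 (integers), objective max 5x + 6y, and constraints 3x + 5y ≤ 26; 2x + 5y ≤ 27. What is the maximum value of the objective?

(x,y)=(7,1): 3·7+5·1=26≤26, 2·7+5·1=19≤27, objective 41.
(x,y)=(8,0): 3·8+5·0=24≤26, 2·8+5·0=16≤27, objective 40.
(x,y)=(6,1): 3·6+5·1=23≤26, 2·6+5·1=17≤27, objective 36.
(x,y)=(7,0): 3·7+5·0=21≤26, 2·7+5·0=14≤27, objective 35.
Maximum is 41 at (x,y)=(7,1).

41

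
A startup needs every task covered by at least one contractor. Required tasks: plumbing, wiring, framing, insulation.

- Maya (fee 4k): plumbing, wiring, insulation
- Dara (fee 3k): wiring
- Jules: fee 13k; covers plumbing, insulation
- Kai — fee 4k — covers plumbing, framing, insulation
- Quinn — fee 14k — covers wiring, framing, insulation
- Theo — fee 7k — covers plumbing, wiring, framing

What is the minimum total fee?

Choose Dara and Kai: together they cover plumbing, wiring, framing, insulation — every task.
Total fee: 3 + 4 = 7.

7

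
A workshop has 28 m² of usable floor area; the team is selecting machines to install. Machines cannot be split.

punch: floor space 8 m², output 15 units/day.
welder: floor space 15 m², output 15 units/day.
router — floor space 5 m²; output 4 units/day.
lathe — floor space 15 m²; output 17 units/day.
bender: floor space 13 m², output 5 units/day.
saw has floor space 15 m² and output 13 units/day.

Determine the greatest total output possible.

Take punch, router, and lathe: floor space 8 + 5 + 15 = 28 ≤ 28, output 15 + 4 + 17 = 36.
No other feasible combination does better.

36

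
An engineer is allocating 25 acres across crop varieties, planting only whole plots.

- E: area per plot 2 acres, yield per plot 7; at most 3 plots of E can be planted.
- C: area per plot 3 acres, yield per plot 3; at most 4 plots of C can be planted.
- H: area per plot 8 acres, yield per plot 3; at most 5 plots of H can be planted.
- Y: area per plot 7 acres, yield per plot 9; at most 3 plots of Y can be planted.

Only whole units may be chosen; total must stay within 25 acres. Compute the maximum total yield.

42

E has the best ratio (7/2); taking only E gives at most 3×7 = 21 (stopped by the supply cap of 3).
Mixing does better — 3×E, 1×C, and 2×Y: area 23 ≤ 25, yield 3·7 + 1·3 + 2·9 = 42.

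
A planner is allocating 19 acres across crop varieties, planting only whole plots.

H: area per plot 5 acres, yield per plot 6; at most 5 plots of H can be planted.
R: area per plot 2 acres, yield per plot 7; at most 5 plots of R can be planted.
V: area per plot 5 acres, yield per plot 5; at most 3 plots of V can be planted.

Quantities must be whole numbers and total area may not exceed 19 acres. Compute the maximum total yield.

R has the best ratio (7/2); taking only R gives at most 5×7 = 35 (stopped by the supply cap of 5).
Mixing does better — 1×H and 5×R: area 15 ≤ 19, yield 1·6 + 5·7 = 41.

41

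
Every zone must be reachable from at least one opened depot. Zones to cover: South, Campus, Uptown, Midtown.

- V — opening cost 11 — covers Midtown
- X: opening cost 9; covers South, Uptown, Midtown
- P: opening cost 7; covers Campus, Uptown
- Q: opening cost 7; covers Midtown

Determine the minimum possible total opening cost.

Choose X and P: together they cover South, Campus, Uptown, Midtown — every zone.
Total opening cost: 9 + 7 = 16.
No cover costs less than 16.

16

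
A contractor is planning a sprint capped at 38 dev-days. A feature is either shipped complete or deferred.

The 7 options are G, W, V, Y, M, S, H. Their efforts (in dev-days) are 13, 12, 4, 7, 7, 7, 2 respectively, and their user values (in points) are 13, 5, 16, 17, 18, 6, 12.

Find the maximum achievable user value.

G + V + Y + M + H: effort 13 + 4 + 7 + 7 + 2 = 33 ≤ 38, user value 13 + 16 + 17 + 18 + 12 = 76.
G + V + Y + M + S: effort 13 + 4 + 7 + 7 + 7 = 38 ≤ 38, user value 13 + 16 + 17 + 18 + 6 = 70.
V + Y + M + S + H: effort 4 + 7 + 7 + 7 + 2 = 27 ≤ 38, user value 16 + 17 + 18 + 6 + 12 = 69.
Best is G, V, Y, M, and H with total user value 76.

76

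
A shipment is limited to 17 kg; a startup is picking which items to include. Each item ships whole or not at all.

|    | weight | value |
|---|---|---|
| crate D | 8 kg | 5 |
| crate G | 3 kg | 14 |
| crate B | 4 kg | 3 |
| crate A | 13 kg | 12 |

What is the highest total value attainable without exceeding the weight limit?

Allowing fractional choices, the relaxed optimum would be about 26.8, but items are indivisible.
crate D + crate G + crate B: weight 8 + 3 + 4 = 15 ≤ 17, value 5 + 14 + 3 = 22.
crate G + crate A: weight 3 + 13 = 16 ≤ 17, value 14 + 12 = 26.
Best is crate G and crate A with total value 26.

26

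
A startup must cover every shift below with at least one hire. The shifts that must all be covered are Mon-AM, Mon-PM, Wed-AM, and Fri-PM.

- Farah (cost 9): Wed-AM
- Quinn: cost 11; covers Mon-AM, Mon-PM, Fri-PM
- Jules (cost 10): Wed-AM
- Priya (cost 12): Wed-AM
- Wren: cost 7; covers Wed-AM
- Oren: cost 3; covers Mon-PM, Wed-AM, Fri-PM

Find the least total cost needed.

Choose Quinn and Oren: together they cover Mon-AM, Mon-PM, Wed-AM, Fri-PM — every shift.
Total cost: 11 + 3 = 14.
No cover costs less than 14.

14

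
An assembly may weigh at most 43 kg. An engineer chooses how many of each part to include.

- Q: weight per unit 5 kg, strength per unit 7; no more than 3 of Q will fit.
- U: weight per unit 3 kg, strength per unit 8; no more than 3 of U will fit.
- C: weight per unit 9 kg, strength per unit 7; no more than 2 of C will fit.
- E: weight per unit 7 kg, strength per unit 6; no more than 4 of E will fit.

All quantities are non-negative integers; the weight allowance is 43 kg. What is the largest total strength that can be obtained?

3×Q, 3×U, 1×C, and 1×E: weight 40 ≤ 43, strength 3·7 + 3·8 + 1·7 + 1·6 = 58.
3×Q, 3×U, and 2×C: weight 42 ≤ 43, strength 3·7 + 3·8 + 2·7 = 59.
Best is 59.

59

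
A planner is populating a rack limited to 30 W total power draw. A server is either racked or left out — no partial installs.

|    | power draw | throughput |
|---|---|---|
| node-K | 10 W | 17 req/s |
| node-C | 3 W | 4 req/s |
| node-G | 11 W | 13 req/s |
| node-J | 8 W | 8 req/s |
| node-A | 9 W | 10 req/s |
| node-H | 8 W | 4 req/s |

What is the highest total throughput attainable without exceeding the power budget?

40

node-K + node-G + node-A: power draw 10 + 11 + 9 = 30 ≤ 30, throughput 17 + 13 + 10 = 40.
node-K + node-C + node-J + node-A: power draw 10 + 3 + 8 + 9 = 30 ≤ 30, throughput 17 + 4 + 8 + 10 = 39.
node-K + node-G + node-J: power draw 10 + 11 + 8 = 29 ≤ 30, throughput 17 + 13 + 8 = 38.
Best is node-K, node-G, and node-A with total throughput 40.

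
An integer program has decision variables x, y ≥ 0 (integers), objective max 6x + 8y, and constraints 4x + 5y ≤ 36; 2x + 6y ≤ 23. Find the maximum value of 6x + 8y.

The continuous relaxation peaks at (7.21, 1.43) with value 54.71; rounding to a feasible lattice point costs some objective.
(x,y)=(9,0): 4·9+5·0=36≤36, 2·9+6·0=18≤23, objective 54.
(x,y)=(7,1): 4·7+5·1=33≤36, 2·7+6·1=20≤23, objective 50.
(x,y)=(8,0): 4·8+5·0=32≤36, 2·8+6·0=16≤23, objective 48.
(x,y)=(6,1): 4·6+5·1=29≤36, 2·6+6·1=18≤23, objective 44.
No feasible integer point exceeds 54.

54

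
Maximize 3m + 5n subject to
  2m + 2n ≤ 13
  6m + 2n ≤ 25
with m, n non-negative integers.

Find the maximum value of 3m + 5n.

30

(m,n)=(0,6) is feasible, giving 30.
(m,n)=(1,5) is feasible, giving 28.
(m,n)=(0,5) is feasible, giving 25.
Maximum is 30 at (m,n)=(0,6).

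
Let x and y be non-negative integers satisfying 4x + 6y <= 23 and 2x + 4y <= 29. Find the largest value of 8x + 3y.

Relaxing integrality, the LP optimum is 46.00 at (x,y) = (5.75, 0), which is not an integer point.
(x,y)=(5,0): 4·5+6·0=20≤23, 2·5+4·0=10≤29, objective 40.
(x,y)=(4,1): 4·4+6·1=22≤23, 2·4+4·1=12≤29, objective 35.
(x,y)=(4,0): 4·4+6·0=16≤23, 2·4+4·0=8≤29, objective 32.
No feasible integer point exceeds 40.

40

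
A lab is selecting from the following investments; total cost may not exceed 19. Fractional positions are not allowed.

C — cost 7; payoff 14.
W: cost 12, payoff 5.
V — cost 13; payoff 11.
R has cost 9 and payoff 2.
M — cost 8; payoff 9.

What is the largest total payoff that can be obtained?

23

C + M: cost 7 + 8 = 15 ≤ 19, payoff 14 + 9 = 23.
C + W: cost 7 + 12 = 19 ≤ 19, payoff 14 + 5 = 19.
Best is C and M with total payoff 23.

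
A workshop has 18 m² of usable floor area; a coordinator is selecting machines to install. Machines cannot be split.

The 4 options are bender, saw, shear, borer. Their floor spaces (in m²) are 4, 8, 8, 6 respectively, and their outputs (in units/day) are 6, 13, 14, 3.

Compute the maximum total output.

Take saw and shear: floor space 8 + 8 = 16 ≤ 18, output 13 + 14 = 27.
No other feasible combination does better.

27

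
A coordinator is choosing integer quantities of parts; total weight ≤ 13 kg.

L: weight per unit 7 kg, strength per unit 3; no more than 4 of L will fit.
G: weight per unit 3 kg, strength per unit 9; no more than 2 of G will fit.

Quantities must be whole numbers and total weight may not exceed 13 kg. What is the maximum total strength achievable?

21

This is a bounded integer knapsack.
G has the best ratio (9/3); taking only G gives at most 2×9 = 18 (stopped by the supply cap of 2).
Mixing does better — 1×L and 2×G: weight 13 ≤ 13, strength 1·3 + 2·9 = 21.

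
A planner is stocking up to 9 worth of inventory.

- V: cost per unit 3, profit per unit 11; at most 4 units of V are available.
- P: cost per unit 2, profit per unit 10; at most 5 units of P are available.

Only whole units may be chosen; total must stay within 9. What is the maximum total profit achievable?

41

Take 1×V and 3×P: cost 9 ≤ 9, profit 1·11 + 3·10 = 41.
No other integer combination yields more.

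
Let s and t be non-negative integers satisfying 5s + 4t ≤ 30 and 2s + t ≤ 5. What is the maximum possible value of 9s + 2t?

Relaxing integrality, the LP optimum is 22.50 at (s,t) = (2.5, 0), which is not an integer point.
(s,t)=(2,1): 5·2+4·1=14≤30, 2·2+1·1=5≤5, objective 20.
(s,t)=(2,0): 5·2+4·0=10≤30, 2·2+1·0=4≤5, objective 18.
(s,t)=(1,2): 5·1+4·2=13≤30, 2·1+1·2=4≤5, objective 13.
(s,t)=(1,1): 5·1+4·1=9≤30, 2·1+1·1=3≤5, objective 11.
The best lattice point is (2,1), giving 20.

20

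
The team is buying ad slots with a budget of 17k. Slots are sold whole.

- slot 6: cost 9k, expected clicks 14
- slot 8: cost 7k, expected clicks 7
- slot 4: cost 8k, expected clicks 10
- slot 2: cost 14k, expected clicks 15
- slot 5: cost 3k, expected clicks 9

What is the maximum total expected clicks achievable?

Take slot 6 and slot 4: cost 9 + 8 = 17 ≤ 17, expected clicks 14 + 10 = 24.
No feasible combination exceeds this.

24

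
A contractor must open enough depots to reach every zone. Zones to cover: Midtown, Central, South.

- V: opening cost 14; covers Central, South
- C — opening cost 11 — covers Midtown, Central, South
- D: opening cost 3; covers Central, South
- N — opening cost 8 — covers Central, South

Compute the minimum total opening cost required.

11

The greedy cost-per-new-zone heuristic would pick D and C for 14, but a cheaper cover exists.
C alone covers Midtown, Central, South — every zone.
Total opening cost: 11.
No cover costs less than 11.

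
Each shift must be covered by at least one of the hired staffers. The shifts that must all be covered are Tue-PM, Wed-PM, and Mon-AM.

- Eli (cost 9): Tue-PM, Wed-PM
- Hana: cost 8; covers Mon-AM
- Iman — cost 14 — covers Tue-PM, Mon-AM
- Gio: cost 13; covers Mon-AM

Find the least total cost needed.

Choose Eli and Hana: together they cover Tue-PM, Wed-PM, Mon-AM — every shift.
Total cost: 9 + 8 = 17.
No cover costs less than 17.

17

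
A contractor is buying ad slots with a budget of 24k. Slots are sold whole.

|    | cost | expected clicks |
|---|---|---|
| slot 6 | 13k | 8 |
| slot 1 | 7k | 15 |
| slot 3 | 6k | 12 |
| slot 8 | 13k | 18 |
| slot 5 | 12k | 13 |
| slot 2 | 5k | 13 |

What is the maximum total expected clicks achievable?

43

Allowing fractional choices, the relaxed optimum would be about 48.3, but ad slots are indivisible.
slot 1 + slot 3 + slot 2: cost 7 + 6 + 5 = 18 ≤ 24, expected clicks 15 + 12 + 13 = 40.
slot 3 + slot 8 + slot 2: cost 6 + 13 + 5 = 24 ≤ 24, expected clicks 12 + 18 + 13 = 43.
slot 1 + slot 5 + slot 2: cost 7 + 12 + 5 = 24 ≤ 24, expected clicks 15 + 13 + 13 = 41.
Best is slot 3, slot 8, and slot 2 with total expected clicks 43.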